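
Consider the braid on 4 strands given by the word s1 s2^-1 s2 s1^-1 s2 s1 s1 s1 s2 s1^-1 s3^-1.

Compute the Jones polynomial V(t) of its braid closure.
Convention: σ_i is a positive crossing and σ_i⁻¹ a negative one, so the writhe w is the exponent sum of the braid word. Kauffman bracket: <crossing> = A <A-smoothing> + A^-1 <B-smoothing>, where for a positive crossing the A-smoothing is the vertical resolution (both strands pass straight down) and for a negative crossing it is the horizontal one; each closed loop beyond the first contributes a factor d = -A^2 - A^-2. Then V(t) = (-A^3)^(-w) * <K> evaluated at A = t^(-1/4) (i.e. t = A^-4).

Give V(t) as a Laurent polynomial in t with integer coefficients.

The presented braid s1 s2^-1 s2 s1^-1 s2 s1 s1 s1 s2 s1^-1 s3^-1 on 4 strands reduces by inverse Markov moves (closure unchanged at each step):
  Destabilize: the word has the form β·s3^-1 where s3^-1 occurs only as the final letter (β ∈ B_3); drop it and the last strand → 3 strands.
  Deconjugate: the word is γ·β·γ⁻¹ with γ = s1 s2^-1 (prefix) and γ⁻¹ = s2 s1^-1 (suffix); strip both.
Reduced to β = s2 s1^-1 s2 s1 s1 s1 on 3 strands, 6 crossings.
Compute on β:
Braid: s2 s1^-1 s2 s1 s1 s1 on 3 strands, 6 crossings.
Writhe w = (#positive) - (#negative) = 5 - 1 = 4.
Computing the Kauffman bracket via state sum. There are 2^6 = 64 states.
For each crossing: s=0 is the vertical smoothing, s=1 horizontal. Crossing k contributes A^(sign_k * (1 - 2*s_k)); loop factor d = -A^2 - A^-2.
Tabulate the states by total A-exponent and number of loops L (A-exp: L × count):
  A^6: L=2 ×1
  A^4: L=1 ×2, L=3 ×4
  A^2: L=2 ×12, L=4 ×3
  A^0: L=1 ×9, L=3 ×10, L=5 ×1
  A^-2: L=2 ×12, L=4 ×3
  A^-4: L=3 ×6
  A^-6: L=4 ×1
Each group contributes A^e * Σ count * d^(L-1):
Powers of d = -A^2 - A^-2: d^2 = A^4 + 2 + A^-4; d^3 = -A^6 - 3*A^2 - 3*A^-2 - A^-6; d^4 = A^8 + 4*A^4 + 6 + 4*A^-4 + A^-8.
  A^6 * (d) = -A^8 - A^4
  A^4 * (2 + 4*d^2) = 4*A^8 + 10*A^4 + 4
  A^2 * (12*d + 3*d^3) = -3*A^8 - 21*A^4 - 21 - 3*A^-4
  A^0 * (9 + 10*d^2 + d^4) = A^8 + 14*A^4 + 35 + 14*A^-4 + A^-8
  A^-2 * (12*d + 3*d^3) = -3*A^4 - 21 - 21*A^-4 - 3*A^-8
  A^-4 * (6*d^2) = 6 + 12*A^-4 + 6*A^-8
  A^-6 * (d^3) = -1 - 3*A^-4 - 3*A^-8 - A^-12
Summing the groups: <K> = A^8 - A^4 + 2 - A^-4 + A^-8 - A^-12
Normalise by the writhe: (-A^3)^(-w) = (-A^3)^(-4) = A^-12, so f(A) = A^-12 * <K> = A^-4 - A^-8 + 2*A^-12 - A^-16 + A^-20 - A^-24.
Substitute A = t^(-1/4), i.e. A^e → t^(-e/4): V(t) = -t^6 + t^5 - t^4 + 2*t^3 - t^2 + t

Answer: -t^6 + t^5 - t^4 + 2*t^3 - t^2 + t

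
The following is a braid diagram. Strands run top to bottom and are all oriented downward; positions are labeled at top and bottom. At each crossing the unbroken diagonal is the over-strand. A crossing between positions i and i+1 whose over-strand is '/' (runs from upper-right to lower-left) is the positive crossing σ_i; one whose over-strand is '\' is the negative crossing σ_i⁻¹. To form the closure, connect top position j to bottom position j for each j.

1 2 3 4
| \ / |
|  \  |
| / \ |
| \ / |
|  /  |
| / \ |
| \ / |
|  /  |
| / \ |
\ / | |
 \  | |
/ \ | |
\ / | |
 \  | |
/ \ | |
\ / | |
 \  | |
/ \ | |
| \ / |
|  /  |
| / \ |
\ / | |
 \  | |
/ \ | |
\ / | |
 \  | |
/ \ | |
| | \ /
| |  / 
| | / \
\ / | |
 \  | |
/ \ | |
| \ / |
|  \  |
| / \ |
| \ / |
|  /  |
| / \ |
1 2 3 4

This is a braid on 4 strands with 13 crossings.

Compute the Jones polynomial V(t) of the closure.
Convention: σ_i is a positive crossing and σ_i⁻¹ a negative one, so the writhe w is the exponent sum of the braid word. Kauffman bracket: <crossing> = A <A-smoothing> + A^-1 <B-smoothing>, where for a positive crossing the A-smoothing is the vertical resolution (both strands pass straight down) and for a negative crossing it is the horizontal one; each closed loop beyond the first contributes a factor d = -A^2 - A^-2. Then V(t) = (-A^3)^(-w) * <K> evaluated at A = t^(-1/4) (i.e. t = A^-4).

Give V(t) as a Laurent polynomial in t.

Reading the diagram top to bottom ('/'-over between positions i,i+1 = s_i, '\'-over = s_i^-1): braid word = s2^-1 s2 s2 s1^-1 s1^-1 s1^-1 s2 s1^-1 s1^-1 s3 s1^-1 s2^-1 s2.
The presented braid s2^-1 s2 s2 s1^-1 s1^-1 s1^-1 s2 s1^-1 s1^-1 s3 s1^-1 s2^-1 s2 on 4 strands reduces by inverse Markov moves (closure unchanged at each step):
  Deconjugate: the word is γ·β·γ⁻¹ with γ = s2^-1 s2 (prefix) and γ⁻¹ = s2^-1 s2 (suffix); strip both.
Reduced to β = s2 s1^-1 s1^-1 s1^-1 s2 s1^-1 s1^-1 s3 s1^-1 on 4 strands, 9 crossings.
Compute on β:
Braid: s2 s1^-1 s1^-1 s1^-1 s2 s1^-1 s1^-1 s3 s1^-1 on 4 strands, 9 crossings.
Writhe w = (#positive) - (#negative) = 3 - 6 = -3.
Computing the Kauffman bracket via state sum. There are 2^9 = 512 states.
Each crossing splits two ways (0=vertical, 1=horizontal). The state's weight is A^(#A-smoothings - #B-smoothings) * d^(loops - 1).
Tabulate the states by total A-exponent and number of loops L (A-exp: L × count):
  A^9: L=8 ×1
  A^7: L=7 ×9
  A^5: L=6 ×36
  A^3: L=5 ×84
  A^1: L=4 ×126
  A^-1: L=3 ×124, L=5 ×2
  A^-3: L=2 ×75, L=4 ×9
  A^-5: L=1 ×21, L=3 ×15
  A^-7: L=2 ×8, L=4 ×1
  A^-9: L=3 ×1
Each group contributes A^e * Σ count * d^(L-1):
Powers of d = -A^2 - A^-2: d^2 = A^4 + 2 + A^-4; d^3 = -A^6 - 3*A^2 - 3*A^-2 - A^-6; d^4 = A^8 + 4*A^4 + 6 + 4*A^-4 + A^-8; d^5 = -A^10 - 5*A^6 - 10*A^2 - 10*A^-2 - 5*A^-6 - A^-10; d^6 = A^12 + 6*A^8 + 15*A^4 + 20 + 15*A^-4 + 6*A^-8 + A^-12; d^7 = -A^14 - 7*A^10 - 21*A^6 - 35*A^2 - 35*A^-2 - 21*A^-6 - 7*A^-10 - A^-14.
  A^9 * (d^7) = -A^23 - 7*A^19 - 21*A^15 - 35*A^11 - 35*A^7 - 21*A^3 - 7*A^-1 - A^-5
  A^7 * (9*d^6) = 9*A^19 + 54*A^15 + 135*A^11 + 180*A^7 + 135*A^3 + 54*A^-1 + 9*A^-5
  A^5 * (36*d^5) = -36*A^15 - 180*A^11 - 360*A^7 - 360*A^3 - 180*A^-1 - 36*A^-5
  A^3 * (84*d^4) = 84*A^11 + 336*A^7 + 504*A^3 + 336*A^-1 + 84*A^-5
  A^1 * (126*d^3) = -126*A^7 - 378*A^3 - 378*A^-1 - 126*A^-5
  A^-1 * (124*d^2 + 2*d^4) = 2*A^7 + 132*A^3 + 260*A^-1 + 132*A^-5 + 2*A^-9
  A^-3 * (75*d + 9*d^3) = -9*A^3 - 102*A^-1 - 102*A^-5 - 9*A^-9
  A^-5 * (21 + 15*d^2) = 15*A^-1 + 51*A^-5 + 15*A^-9
  A^-7 * (8*d + d^3) = -A^-1 - 11*A^-5 - 11*A^-9 - A^-13
  A^-9 * (d^2) = A^-5 + 2*A^-9 + A^-13
Summing the groups: <K> = -A^23 + 2*A^19 - 3*A^15 + 4*A^11 - 3*A^7 + 3*A^3 - 3*A^-1 + A^-5 - A^-9
Normalise by the writhe: (-A^3)^(-w) = (-A^3)^(3) = -A^9, so f(A) = -A^9 * <K> = A^32 - 2*A^28 + 3*A^24 - 4*A^20 + 3*A^16 - 3*A^12 + 3*A^8 - A^4 + 1.
Substitute A = t^(-1/4), i.e. A^e → t^(-e/4): V(t) = 1 - t^-1 + 3*t^-2 - 3*t^-3 + 3*t^-4 - 4*t^-5 + 3*t^-6 - 2*t^-7 + t^-8

Answer: 1 - t^-1 + 3*t^-2 - 3*t^-3 + 3*t^-4 - 4*t^-5 + 3*t^-6 - 2*t^-7 + t^-8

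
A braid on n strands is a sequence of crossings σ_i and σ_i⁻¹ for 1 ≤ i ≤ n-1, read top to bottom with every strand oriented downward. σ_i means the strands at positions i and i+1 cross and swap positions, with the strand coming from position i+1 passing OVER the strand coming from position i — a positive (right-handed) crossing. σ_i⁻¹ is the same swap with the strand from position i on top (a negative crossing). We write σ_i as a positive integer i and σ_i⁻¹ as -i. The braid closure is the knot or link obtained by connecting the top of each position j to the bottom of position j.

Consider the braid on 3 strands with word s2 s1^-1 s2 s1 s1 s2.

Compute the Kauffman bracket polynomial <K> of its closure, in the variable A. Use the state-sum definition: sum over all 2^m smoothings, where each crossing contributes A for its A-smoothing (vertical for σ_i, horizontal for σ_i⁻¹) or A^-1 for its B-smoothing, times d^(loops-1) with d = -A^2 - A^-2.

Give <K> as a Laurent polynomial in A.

A^8 - A^4 + 2 - A^-4 + A^-8 - A^-12

Derivation:
Braid: s2 s1^-1 s2 s1 s1 s2 on 3 strands, 6 crossings.
Writhe w = (#positive) - (#negative) = 5 - 1 = 4.
State-sum expansion of <K>. There are 2^6 = 64 states.
For each crossing: s=0 is the vertical smoothing, s=1 horizontal. Crossing k contributes A^(sign_k * (1 - 2*s_k)); loop factor d = -A^2 - A^-2.
Tabulate the states by total A-exponent and number of loops L (A-exp: L × count):
  A^6: L=2 ×1
  A^4: L=1 ×3, L=3 ×3
  A^2: L=2 ×14, L=4 ×1
  A^0: L=1 ×10, L=3 ×10
  A^-2: L=2 ×13, L=4 ×2
  A^-4: L=3 ×6
  A^-6: L=4 ×1
Each group contributes A^e * Σ count * d^(L-1):
Powers of d = -A^2 - A^-2: d^2 = A^4 + 2 + A^-4; d^3 = -A^6 - 3*A^2 - 3*A^-2 - A^-6.
  A^6 * (d) = -A^8 - A^4
  A^4 * (3 + 3*d^2) = 3*A^8 + 9*A^4 + 3
  A^2 * (14*d + d^3) = -A^8 - 17*A^4 - 17 - A^-4
  A^0 * (10 + 10*d^2) = 10*A^4 + 30 + 10*A^-4
  A^-2 * (13*d + 2*d^3) = -2*A^4 - 19 - 19*A^-4 - 2*A^-8
  A^-4 * (6*d^2) = 6 + 12*A^-4 + 6*A^-8
  A^-6 * (d^3) = -1 - 3*A^-4 - 3*A^-8 - A^-12
Summing the groups: <K> = A^8 - A^4 + 2 - A^-4 + A^-8 - A^-12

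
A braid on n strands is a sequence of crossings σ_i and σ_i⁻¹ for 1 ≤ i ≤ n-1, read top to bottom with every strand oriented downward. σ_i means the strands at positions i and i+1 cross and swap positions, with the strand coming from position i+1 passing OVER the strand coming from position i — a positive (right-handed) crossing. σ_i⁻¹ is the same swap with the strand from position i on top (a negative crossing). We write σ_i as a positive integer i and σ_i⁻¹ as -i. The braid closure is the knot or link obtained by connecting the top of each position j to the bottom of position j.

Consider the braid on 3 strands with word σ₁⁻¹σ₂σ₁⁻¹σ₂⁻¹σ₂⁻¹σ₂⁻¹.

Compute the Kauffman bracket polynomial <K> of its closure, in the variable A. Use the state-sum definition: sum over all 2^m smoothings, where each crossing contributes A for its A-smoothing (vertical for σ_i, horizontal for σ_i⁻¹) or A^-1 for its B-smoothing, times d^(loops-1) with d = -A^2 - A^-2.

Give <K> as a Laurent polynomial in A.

Braid: s1^-1 s2 s1^-1 s2^-1 s2^-1 s2^-1 on 3 strands, 6 crossings.
Writhe w = (#positive) - (#negative) = 1 - 5 = -4.
State-sum expansion of <K>. There are 2^6 = 64 states.
Smooth each crossing (0=||, 1=⌣⌢); contribution A^(Σ sign_k(1-2s_k)) * d^(L-1).
Tabulate the states by total A-exponent and number of loops L (A-exp: L × count):
  A^6: L=4 ×1
  A^4: L=3 ×6
  A^2: L=2 ×12, L=4 ×3
  A^0: L=1 ×9, L=3 ×10, L=5 ×1
  A^-2: L=2 ×12, L=4 ×3
  A^-4: L=1 ×2, L=3 ×4
  A^-6: L=2 ×1
Each group contributes A^e * Σ count * d^(L-1):
Powers of d = -A^2 - A^-2: d^2 = A^4 + 2 + A^-4; d^3 = -A^6 - 3*A^2 - 3*A^-2 - A^-6; d^4 = A^8 + 4*A^4 + 6 + 4*A^-4 + A^-8.
  A^6 * (d^3) = -A^12 - 3*A^8 - 3*A^4 - 1
  A^4 * (6*d^2) = 6*A^8 + 12*A^4 + 6
  A^2 * (12*d + 3*d^3) = -3*A^8 - 21*A^4 - 21 - 3*A^-4
  A^0 * (9 + 10*d^2 + d^4) = A^8 + 14*A^4 + 35 + 14*A^-4 + A^-8
  A^-2 * (12*d + 3*d^3) = -3*A^4 - 21 - 21*A^-4 - 3*A^-8
  A^-4 * (2 + 4*d^2) = 4 + 10*A^-4 + 4*A^-8
  A^-6 * (d) = -A^-4 - A^-8
Summing the groups: <K> = -A^12 + A^8 - A^4 + 2 - A^-4 + A^-8

Answer: -A^12 + A^8 - A^4 + 2 - A^-4 + A^-8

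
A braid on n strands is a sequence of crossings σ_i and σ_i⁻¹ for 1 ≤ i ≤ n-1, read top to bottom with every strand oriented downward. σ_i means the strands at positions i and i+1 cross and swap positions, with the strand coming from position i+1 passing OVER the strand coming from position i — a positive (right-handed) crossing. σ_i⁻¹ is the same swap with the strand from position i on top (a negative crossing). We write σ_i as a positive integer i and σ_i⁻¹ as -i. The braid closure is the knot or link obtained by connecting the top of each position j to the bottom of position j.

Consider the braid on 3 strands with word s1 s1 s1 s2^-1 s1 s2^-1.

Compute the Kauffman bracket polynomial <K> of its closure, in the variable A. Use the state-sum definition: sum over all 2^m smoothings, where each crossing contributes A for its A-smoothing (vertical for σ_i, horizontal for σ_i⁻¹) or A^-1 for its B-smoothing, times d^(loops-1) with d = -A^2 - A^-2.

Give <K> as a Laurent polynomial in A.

Braid: s1 s1 s1 s2^-1 s1 s2^-1 on 3 strands, 6 crossings.
Writhe w = (#positive) - (#negative) = 4 - 2 = 2.
Computing the Kauffman bracket via state sum. There are 2^6 = 64 states.
Each crossing splits two ways (0=vertical, 1=horizontal). The state's weight is A^(#A-smoothings - #B-smoothings) * d^(loops - 1).
Tabulate the states by total A-exponent and number of loops L (A-exp: L × count):
  A^6: L=3 ×1
  A^4: L=2 ×6
  A^2: L=1 ×11, L=3 ×4
  A^0: L=2 ×19, L=4 ×1
  A^-2: L=3 ×15
  A^-4: L=4 ×6
  A^-6: L=5 ×1
Each group contributes A^e * Σ count * d^(L-1):
Powers of d = -A^2 - A^-2: d^2 = A^4 + 2 + A^-4; d^3 = -A^6 - 3*A^2 - 3*A^-2 - A^-6; d^4 = A^8 + 4*A^4 + 6 + 4*A^-4 + A^-8.
  A^6 * (d^2) = A^10 + 2*A^6 + A^2
  A^4 * (6*d) = -6*A^6 - 6*A^2
  A^2 * (11 + 4*d^2) = 4*A^6 + 19*A^2 + 4*A^-2
  A^0 * (19*d + d^3) = -A^6 - 22*A^2 - 22*A^-2 - A^-6
  A^-2 * (15*d^2) = 15*A^2 + 30*A^-2 + 15*A^-6
  A^-4 * (6*d^3) = -6*A^2 - 18*A^-2 - 18*A^-6 - 6*A^-10
  A^-6 * (d^4) = A^2 + 4*A^-2 + 6*A^-6 + 4*A^-10 + A^-14
Summing the groups: <K> = A^10 - A^6 + 2*A^2 - 2*A^-2 + 2*A^-6 - 2*A^-10 + A^-14

Answer: A^10 - A^6 + 2*A^2 - 2*A^-2 + 2*A^-6 - 2*A^-10 + A^-14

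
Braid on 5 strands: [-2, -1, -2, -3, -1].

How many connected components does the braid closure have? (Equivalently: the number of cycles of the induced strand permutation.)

2

Derivation:
Track the strand permutation on 5 strands, starting from identity.
  step 1: s2^-1 swaps positions 2,3 -> [1 3 2 4 5]
  step 2: s1^-1 swaps positions 1,2 -> [3 1 2 4 5]
  step 3: s2^-1 swaps positions 2,3 -> [3 2 1 4 5]
  step 4: s3^-1 swaps positions 3,4 -> [3 2 4 1 5]
  step 5: s1^-1 swaps positions 1,2 -> [2 3 4 1 5]
Final permutation (position -> original strand): [2 3 4 1 5]
Closure components = cycle count of this permutation = 2.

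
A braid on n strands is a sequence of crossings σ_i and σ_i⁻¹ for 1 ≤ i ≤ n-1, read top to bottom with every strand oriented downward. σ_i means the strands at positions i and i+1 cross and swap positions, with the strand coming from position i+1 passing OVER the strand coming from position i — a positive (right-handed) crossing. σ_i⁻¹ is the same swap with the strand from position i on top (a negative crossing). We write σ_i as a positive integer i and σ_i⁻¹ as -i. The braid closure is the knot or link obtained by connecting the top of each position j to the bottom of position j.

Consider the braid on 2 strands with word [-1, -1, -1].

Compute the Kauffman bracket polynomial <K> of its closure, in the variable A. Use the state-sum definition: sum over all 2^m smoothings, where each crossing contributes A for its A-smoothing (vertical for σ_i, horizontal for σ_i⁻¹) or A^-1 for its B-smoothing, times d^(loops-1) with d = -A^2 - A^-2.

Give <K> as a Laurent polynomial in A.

A^7 - A^3 - A^-5

Derivation:
Braid: s1^-1 s1^-1 s1^-1 on 2 strands, 3 crossings.
Writhe w = (#positive) - (#negative) = 0 - 3 = -3.
Enumerate smoothing states for the bracket polynomial. There are 2^3 = 8 states.
Smooth each crossing (0=||, 1=⌣⌢); contribution A^(Σ sign_k(1-2s_k)) * d^(L-1).
  state 000: A-exp=-3, loops=2, term = A^-3 * d^1
  state 001: A-exp=-1, loops=1, term = A^-1 * d^0
  state 010: A-exp=-1, loops=1, term = A^-1 * d^0
  state 011: A-exp=+1, loops=2, term = A^1 * d^1
  state 100: A-exp=-1, loops=1, term = A^-1 * d^0
  state 101: A-exp=+1, loops=2, term = A^1 * d^1
  state 110: A-exp=+1, loops=2, term = A^1 * d^1
  state 111: A-exp=+3, loops=3, term = A^3 * d^2
Collect the terms by A-exponent (count of states per loop number):
Powers of d = -A^2 - A^-2: d^2 = A^4 + 2 + A^-4.
  A^3 * (d^2) = A^7 + 2*A^3 + A^-1
  A^1 * (3*d) = -3*A^3 - 3*A^-1
  A^-1 * (3) = 3*A^-1
  A^-3 * (d) = -A^-1 - A^-5
Summing the groups: <K> = A^7 - A^3 - A^-5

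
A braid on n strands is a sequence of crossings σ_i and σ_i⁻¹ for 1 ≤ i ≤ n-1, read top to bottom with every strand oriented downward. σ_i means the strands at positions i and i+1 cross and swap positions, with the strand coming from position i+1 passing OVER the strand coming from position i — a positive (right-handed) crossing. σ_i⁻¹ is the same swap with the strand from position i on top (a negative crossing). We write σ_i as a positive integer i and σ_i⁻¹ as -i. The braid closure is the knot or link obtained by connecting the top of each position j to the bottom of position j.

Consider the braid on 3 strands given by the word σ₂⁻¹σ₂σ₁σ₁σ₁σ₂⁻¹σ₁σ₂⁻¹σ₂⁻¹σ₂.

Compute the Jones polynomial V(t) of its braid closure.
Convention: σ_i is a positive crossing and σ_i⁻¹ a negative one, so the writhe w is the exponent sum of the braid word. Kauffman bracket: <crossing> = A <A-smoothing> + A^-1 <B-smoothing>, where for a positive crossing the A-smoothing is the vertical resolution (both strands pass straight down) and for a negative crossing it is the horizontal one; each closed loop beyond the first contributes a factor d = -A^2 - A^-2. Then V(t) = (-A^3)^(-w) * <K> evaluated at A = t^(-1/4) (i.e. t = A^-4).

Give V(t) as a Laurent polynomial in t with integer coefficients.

t^5 - 2*t^4 + 2*t^3 - 2*t^2 + 2*t - 1 + t^-1

Derivation:
The presented braid s2^-1 s2 s1 s1 s1 s2^-1 s1 s2^-1 s2^-1 s2 on 3 strands reduces by inverse Markov moves (closure unchanged at each step):
  Deconjugate: the word is γ·β·γ⁻¹ with γ = s2^-1 s2 (prefix) and γ⁻¹ = s2^-1 s2 (suffix); strip both.
Reduced to β = s1 s1 s1 s2^-1 s1 s2^-1 on 3 strands, 6 crossings.
Compute on β:
Braid: s1 s1 s1 s2^-1 s1 s2^-1 on 3 strands, 6 crossings.
Writhe w = (#positive) - (#negative) = 4 - 2 = 2.
Computing the Kauffman bracket via state sum. There are 2^6 = 64 states.
For each crossing: s=0 is the vertical smoothing, s=1 horizontal. Crossing k contributes A^(sign_k * (1 - 2*s_k)); loop factor d = -A^2 - A^-2.
Tabulate the states by total A-exponent and number of loops L (A-exp: L × count):
  A^6: L=3 ×1
  A^4: L=2 ×6
  A^2: L=1 ×11, L=3 ×4
  A^0: L=2 ×19, L=4 ×1
  A^-2: L=3 ×15
  A^-4: L=4 ×6
  A^-6: L=5 ×1
Each group contributes A^e * Σ count * d^(L-1):
Powers of d = -A^2 - A^-2: d^2 = A^4 + 2 + A^-4; d^3 = -A^6 - 3*A^2 - 3*A^-2 - A^-6; d^4 = A^8 + 4*A^4 + 6 + 4*A^-4 + A^-8.
  A^6 * (d^2) = A^10 + 2*A^6 + A^2
  A^4 * (6*d) = -6*A^6 - 6*A^2
  A^2 * (11 + 4*d^2) = 4*A^6 + 19*A^2 + 4*A^-2
  A^0 * (19*d + d^3) = -A^6 - 22*A^2 - 22*A^-2 - A^-6
  A^-2 * (15*d^2) = 15*A^2 + 30*A^-2 + 15*A^-6
  A^-4 * (6*d^3) = -6*A^2 - 18*A^-2 - 18*A^-6 - 6*A^-10
  A^-6 * (d^4) = A^2 + 4*A^-2 + 6*A^-6 + 4*A^-10 + A^-14
Summing the groups: <K> = A^10 - A^6 + 2*A^2 - 2*A^-2 + 2*A^-6 - 2*A^-10 + A^-14
Normalise by the writhe: (-A^3)^(-w) = (-A^3)^(-2) = A^-6, so f(A) = A^-6 * <K> = A^4 - 1 + 2*A^-4 - 2*A^-8 + 2*A^-12 - 2*A^-16 + A^-20.
Substitute A = t^(-1/4), i.e. A^e → t^(-e/4): V(t) = t^5 - 2*t^4 + 2*t^3 - 2*t^2 + 2*t - 1 + t^-1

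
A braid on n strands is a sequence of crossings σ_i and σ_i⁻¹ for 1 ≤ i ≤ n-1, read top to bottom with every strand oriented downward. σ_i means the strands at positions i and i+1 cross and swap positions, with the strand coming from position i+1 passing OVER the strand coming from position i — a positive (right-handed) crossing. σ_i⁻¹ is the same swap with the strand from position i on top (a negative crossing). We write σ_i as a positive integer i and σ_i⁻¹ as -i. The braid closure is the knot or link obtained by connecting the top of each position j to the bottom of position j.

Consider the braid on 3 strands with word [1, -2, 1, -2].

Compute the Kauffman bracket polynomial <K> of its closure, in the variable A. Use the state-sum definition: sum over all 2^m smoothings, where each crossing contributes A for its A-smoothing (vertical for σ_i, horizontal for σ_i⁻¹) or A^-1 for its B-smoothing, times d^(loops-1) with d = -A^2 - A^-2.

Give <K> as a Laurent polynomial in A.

Braid: s1 s2^-1 s1 s2^-1 on 3 strands, 4 crossings.
Writhe w = (#positive) - (#negative) = 2 - 2 = 0.
Enumerate smoothing states for the bracket polynomial. There are 2^4 = 16 states.
Smooth each crossing (0=||, 1=⌣⌢); contribution A^(Σ sign_k(1-2s_k)) * d^(L-1).
  state 0000: A-exp=+0, loops=3, term = A^0 * d^2
  state 0001: A-exp=+2, loops=2, term = A^2 * d^1
  state 0010: A-exp=-2, loops=2, term = A^-2 * d^1
  state 0011: A-exp=+0, loops=1, term = A^0 * d^0
  state 0100: A-exp=+2, loops=2, term = A^2 * d^1
  state 0101: A-exp=+4, loops=3, term = A^4 * d^2
  state 0110: A-exp=+0, loops=1, term = A^0 * d^0
  state 0111: A-exp=+2, loops=2, term = A^2 * d^1
  state 1000: A-exp=-2, loops=2, term = A^-2 * d^1
  state 1001: A-exp=+0, loops=1, term = A^0 * d^0
  state 1010: A-exp=-4, loops=3, term = A^-4 * d^2
  state 1011: A-exp=-2, loops=2, term = A^-2 * d^1
  state 1100: A-exp=+0, loops=1, term = A^0 * d^0
  state 1101: A-exp=+2, loops=2, term = A^2 * d^1
  state 1110: A-exp=-2, loops=2, term = A^-2 * d^1
  state 1111: A-exp=+0, loops=1, term = A^0 * d^0
Collect the terms by A-exponent (count of states per loop number):
Powers of d = -A^2 - A^-2: d^2 = A^4 + 2 + A^-4.
  A^4 * (d^2) = A^8 + 2*A^4 + 1
  A^2 * (4*d) = -4*A^4 - 4
  A^0 * (5 + d^2) = A^4 + 7 + A^-4
  A^-2 * (4*d) = -4 - 4*A^-4
  A^-4 * (d^2) = 1 + 2*A^-4 + A^-8
Summing the groups: <K> = A^8 - A^4 + 1 - A^-4 + A^-8

Answer: A^8 - A^4 + 1 - A^-4 + A^-8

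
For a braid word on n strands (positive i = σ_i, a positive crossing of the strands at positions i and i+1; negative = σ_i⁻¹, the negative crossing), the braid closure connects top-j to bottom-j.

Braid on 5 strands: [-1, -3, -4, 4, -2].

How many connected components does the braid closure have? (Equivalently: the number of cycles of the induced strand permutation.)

Track the strand permutation on 5 strands, starting from identity.
  step 1: s1^-1 swaps positions 1,2 -> [2 1 3 4 5]
  step 2: s3^-1 swaps positions 3,4 -> [2 1 4 3 5]
  step 3: s4^-1 swaps positions 4,5 -> [2 1 4 5 3]
  step 4: s4 swaps positions 4,5 -> [2 1 4 3 5]
  step 5: s2^-1 swaps positions 2,3 -> [2 4 1 3 5]
Final permutation (position -> original strand): [2 4 1 3 5]
Closure components = cycle count of this permutation = 2.

Answer: 2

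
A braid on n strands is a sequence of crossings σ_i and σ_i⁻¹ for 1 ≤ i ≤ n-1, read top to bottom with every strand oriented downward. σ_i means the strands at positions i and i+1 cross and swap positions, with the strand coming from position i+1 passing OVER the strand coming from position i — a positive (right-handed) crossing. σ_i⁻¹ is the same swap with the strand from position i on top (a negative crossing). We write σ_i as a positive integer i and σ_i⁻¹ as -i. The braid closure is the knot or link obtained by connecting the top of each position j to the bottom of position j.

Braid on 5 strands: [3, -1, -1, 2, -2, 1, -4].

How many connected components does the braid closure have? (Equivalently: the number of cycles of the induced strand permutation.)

2

Derivation:
Track the strand permutation on 5 strands, starting from identity.
  step 1: s3 swaps positions 3,4 -> [1 2 4 3 5]
  step 2: s1^-1 swaps positions 1,2 -> [2 1 4 3 5]
  step 3: s1^-1 swaps positions 1,2 -> [1 2 4 3 5]
  step 4: s2 swaps positions 2,3 -> [1 4 2 3 5]
  step 5: s2^-1 swaps positions 2,3 -> [1 2 4 3 5]
  step 6: s1 swaps positions 1,2 -> [2 1 4 3 5]
  step 7: s4^-1 swaps positions 4,5 -> [2 1 4 5 3]
Final permutation (position -> original strand): [2 1 4 5 3]
Closure components = cycle count of this permutation = 2.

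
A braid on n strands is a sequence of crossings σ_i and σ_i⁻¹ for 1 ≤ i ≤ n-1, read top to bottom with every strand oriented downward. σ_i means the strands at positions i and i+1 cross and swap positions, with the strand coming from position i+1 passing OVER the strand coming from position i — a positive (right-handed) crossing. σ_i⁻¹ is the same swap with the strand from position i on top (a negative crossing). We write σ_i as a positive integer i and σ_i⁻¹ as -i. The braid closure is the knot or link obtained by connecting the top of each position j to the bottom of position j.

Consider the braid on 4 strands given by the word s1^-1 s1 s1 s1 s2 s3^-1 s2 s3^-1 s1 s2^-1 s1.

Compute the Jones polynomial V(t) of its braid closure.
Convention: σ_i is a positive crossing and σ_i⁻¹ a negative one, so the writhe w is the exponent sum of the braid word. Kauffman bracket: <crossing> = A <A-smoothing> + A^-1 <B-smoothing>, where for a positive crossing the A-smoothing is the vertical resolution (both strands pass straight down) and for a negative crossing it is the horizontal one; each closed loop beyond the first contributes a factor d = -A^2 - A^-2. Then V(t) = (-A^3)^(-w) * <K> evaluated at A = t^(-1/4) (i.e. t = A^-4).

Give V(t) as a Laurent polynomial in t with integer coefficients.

The presented braid s1^-1 s1 s1 s1 s2 s3^-1 s2 s3^-1 s1 s2^-1 s1 on 4 strands reduces by inverse Markov moves (closure unchanged at each step):
  Deconjugate: the word is γ·β·γ⁻¹ with γ = s1^-1 (prefix) and γ⁻¹ = s1 (suffix); strip both.
Reduced to β = s1 s1 s1 s2 s3^-1 s2 s3^-1 s1 s2^-1 on 4 strands, 9 crossings.
Compute on β:
Braid: s1 s1 s1 s2 s3^-1 s2 s3^-1 s1 s2^-1 on 4 strands, 9 crossings.
Writhe w = (#positive) - (#negative) = 6 - 3 = 3.
Enumerate smoothing states for the bracket polynomial. There are 2^9 = 512 states.
Each crossing splits two ways (0=vertical, 1=horizontal). The state's weight is A^(#A-smoothings - #B-smoothings) * d^(loops - 1).
Tabulate the states by total A-exponent and number of loops L (A-exp: L × count):
  A^9: L=3 ×1
  A^7: L=2 ×7, L=4 ×2
  A^5: L=1 ×12, L=3 ×24
  A^3: L=2 ×66, L=4 ×18
  A^1: L=1 ×35, L=3 ×84, L=5 ×7
  A^-1: L=2 ×73, L=4 ×52, L=6 ×1
  A^-3: L=3 ×68, L=5 ×16
  A^-5: L=4 ×34, L=6 ×2
  A^-7: L=5 ×9
  A^-9: L=6 ×1
Each group contributes A^e * Σ count * d^(L-1):
Powers of d = -A^2 - A^-2: d^2 = A^4 + 2 + A^-4; d^3 = -A^6 - 3*A^2 - 3*A^-2 - A^-6; d^4 = A^8 + 4*A^4 + 6 + 4*A^-4 + A^-8; d^5 = -A^10 - 5*A^6 - 10*A^2 - 10*A^-2 - 5*A^-6 - A^-10.
  A^9 * (d^2) = A^13 + 2*A^9 + A^5
  A^7 * (7*d + 2*d^3) = -2*A^13 - 13*A^9 - 13*A^5 - 2*A
  A^5 * (12 + 24*d^2) = 24*A^9 + 60*A^5 + 24*A
  A^3 * (66*d + 18*d^3) = -18*A^9 - 120*A^5 - 120*A - 18*A^-3
  A^1 * (35 + 84*d^2 + 7*d^4) = 7*A^9 + 112*A^5 + 245*A + 112*A^-3 + 7*A^-7
  A^-1 * (73*d + 52*d^3 + d^5) = -A^9 - 57*A^5 - 239*A - 239*A^-3 - 57*A^-7 - A^-11
  A^-3 * (68*d^2 + 16*d^4) = 16*A^5 + 132*A + 232*A^-3 + 132*A^-7 + 16*A^-11
  A^-5 * (34*d^3 + 2*d^5) = -2*A^5 - 44*A - 122*A^-3 - 122*A^-7 - 44*A^-11 - 2*A^-15
  A^-7 * (9*d^4) = 9*A + 36*A^-3 + 54*A^-7 + 36*A^-11 + 9*A^-15
  A^-9 * (d^5) = -A - 5*A^-3 - 10*A^-7 - 10*A^-11 - 5*A^-15 - A^-19
Summing the groups: <K> = -A^13 + A^9 - 3*A^5 + 4*A - 4*A^-3 + 4*A^-7 - 3*A^-11 + 2*A^-15 - A^-19
Normalise by the writhe: (-A^3)^(-w) = (-A^3)^(-3) = -A^-9, so f(A) = -A^-9 * <K> = A^4 - 1 + 3*A^-4 - 4*A^-8 + 4*A^-12 - 4*A^-16 + 3*A^-20 - 2*A^-24 + A^-28.
Substitute A = t^(-1/4), i.e. A^e → t^(-e/4): V(t) = t^7 - 2*t^6 + 3*t^5 - 4*t^4 + 4*t^3 - 4*t^2 + 3*t - 1 + t^-1

Answer: t^7 - 2*t^6 + 3*t^5 - 4*t^4 + 4*t^3 - 4*t^2 + 3*t - 1 + t^-1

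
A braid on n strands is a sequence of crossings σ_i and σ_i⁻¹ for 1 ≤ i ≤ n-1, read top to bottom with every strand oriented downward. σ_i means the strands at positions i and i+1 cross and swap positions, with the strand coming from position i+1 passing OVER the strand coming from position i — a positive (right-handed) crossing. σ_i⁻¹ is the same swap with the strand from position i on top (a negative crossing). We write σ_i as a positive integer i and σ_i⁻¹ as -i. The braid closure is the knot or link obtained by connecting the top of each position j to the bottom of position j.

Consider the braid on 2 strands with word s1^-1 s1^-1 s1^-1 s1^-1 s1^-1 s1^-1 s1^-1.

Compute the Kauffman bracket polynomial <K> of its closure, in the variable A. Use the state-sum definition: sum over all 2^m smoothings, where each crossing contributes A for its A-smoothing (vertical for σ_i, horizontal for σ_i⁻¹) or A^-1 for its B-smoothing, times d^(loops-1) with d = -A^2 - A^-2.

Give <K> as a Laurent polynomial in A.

Braid: s1^-1 s1^-1 s1^-1 s1^-1 s1^-1 s1^-1 s1^-1 on 2 strands, 7 crossings.
Writhe w = (#positive) - (#negative) = 0 - 7 = -7.
State-sum expansion of <K>. There are 2^7 = 128 states.
Smooth each crossing (0=||, 1=⌣⌢); contribution A^(Σ sign_k(1-2s_k)) * d^(L-1).
Tabulate the states by total A-exponent and number of loops L (A-exp: L × count):
  A^7: L=7 ×1
  A^5: L=6 ×7
  A^3: L=5 ×21
  A^1: L=4 ×35
  A^-1: L=3 ×35
  A^-3: L=2 ×21
  A^-5: L=1 ×7
  A^-7: L=2 ×1
Each group contributes A^e * Σ count * d^(L-1):
Powers of d = -A^2 - A^-2: d^2 = A^4 + 2 + A^-4; d^3 = -A^6 - 3*A^2 - 3*A^-2 - A^-6; d^4 = A^8 + 4*A^4 + 6 + 4*A^-4 + A^-8; d^5 = -A^10 - 5*A^6 - 10*A^2 - 10*A^-2 - 5*A^-6 - A^-10; d^6 = A^12 + 6*A^8 + 15*A^4 + 20 + 15*A^-4 + 6*A^-8 + A^-12.
  A^7 * (d^6) = A^19 + 6*A^15 + 15*A^11 + 20*A^7 + 15*A^3 + 6*A^-1 + A^-5
  A^5 * (7*d^5) = -7*A^15 - 35*A^11 - 70*A^7 - 70*A^3 - 35*A^-1 - 7*A^-5
  A^3 * (21*d^4) = 21*A^11 + 84*A^7 + 126*A^3 + 84*A^-1 + 21*A^-5
  A^1 * (35*d^3) = -35*A^7 - 105*A^3 - 105*A^-1 - 35*A^-5
  A^-1 * (35*d^2) = 35*A^3 + 70*A^-1 + 35*A^-5
  A^-3 * (21*d) = -21*A^-1 - 21*A^-5
  A^-5 * (7) = 7*A^-5
  A^-7 * (d) = -A^-5 - A^-9
Summing the groups: <K> = A^19 - A^15 + A^11 - A^7 + A^3 - A^-1 - A^-9

Answer: A^19 - A^15 + A^11 - A^7 + A^3 - A^-1 - A^-9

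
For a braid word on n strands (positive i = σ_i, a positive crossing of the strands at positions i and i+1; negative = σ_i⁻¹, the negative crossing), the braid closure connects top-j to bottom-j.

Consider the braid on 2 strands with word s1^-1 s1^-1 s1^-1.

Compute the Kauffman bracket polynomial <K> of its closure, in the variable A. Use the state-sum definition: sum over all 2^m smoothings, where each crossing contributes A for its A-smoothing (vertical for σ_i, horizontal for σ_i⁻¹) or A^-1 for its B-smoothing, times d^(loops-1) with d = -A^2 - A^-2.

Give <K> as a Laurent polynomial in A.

A^7 - A^3 - A^-5

Derivation:
Braid: s1^-1 s1^-1 s1^-1 on 2 strands, 3 crossings.
Writhe w = (#positive) - (#negative) = 0 - 3 = -3.
Enumerate smoothing states for the bracket polynomial. There are 2^3 = 8 states.
Each crossing splits two ways (0=vertical, 1=horizontal). The state's weight is A^(#A-smoothings - #B-smoothings) * d^(loops - 1).
  state 000: A-exp=-3, loops=2, term = A^-3 * d^1
  state 001: A-exp=-1, loops=1, term = A^-1 * d^0
  state 010: A-exp=-1, loops=1, term = A^-1 * d^0
  state 011: A-exp=+1, loops=2, term = A^1 * d^1
  state 100: A-exp=-1, loops=1, term = A^-1 * d^0
  state 101: A-exp=+1, loops=2, term = A^1 * d^1
  state 110: A-exp=+1, loops=2, term = A^1 * d^1
  state 111: A-exp=+3, loops=3, term = A^3 * d^2
Collect the terms by A-exponent (count of states per loop number):
Powers of d = -A^2 - A^-2: d^2 = A^4 + 2 + A^-4.
  A^3 * (d^2) = A^7 + 2*A^3 + A^-1
  A^1 * (3*d) = -3*A^3 - 3*A^-1
  A^-1 * (3) = 3*A^-1
  A^-3 * (d) = -A^-1 - A^-5
Summing the groups: <K> = A^7 - A^3 - A^-5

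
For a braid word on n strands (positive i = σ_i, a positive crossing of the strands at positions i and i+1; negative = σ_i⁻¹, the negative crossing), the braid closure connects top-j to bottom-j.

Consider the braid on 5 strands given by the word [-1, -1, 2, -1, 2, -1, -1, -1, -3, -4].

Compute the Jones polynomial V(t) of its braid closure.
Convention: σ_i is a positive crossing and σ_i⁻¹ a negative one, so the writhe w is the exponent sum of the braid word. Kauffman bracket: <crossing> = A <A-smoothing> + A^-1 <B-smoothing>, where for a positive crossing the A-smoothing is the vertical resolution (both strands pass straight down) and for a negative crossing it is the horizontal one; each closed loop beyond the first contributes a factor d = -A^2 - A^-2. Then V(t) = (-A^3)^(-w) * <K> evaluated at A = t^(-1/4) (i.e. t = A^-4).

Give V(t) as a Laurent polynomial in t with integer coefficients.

The presented braid s1^-1 s1^-1 s2 s1^-1 s2 s1^-1 s1^-1 s1^-1 s3^-1 s4^-1 on 5 strands reduces by inverse Markov moves (closure unchanged at each step):
  Destabilize: the word has the form β·s4^-1 where s4^-1 occurs only as the final letter (β ∈ B_4); drop it and the last strand → 4 strands.
  Destabilize: the word has the form β·s3^-1 where s3^-1 occurs only as the final letter (β ∈ B_3); drop it and the last strand → 3 strands.
Reduced to β = s1^-1 s1^-1 s2 s1^-1 s2 s1^-1 s1^-1 s1^-1 on 3 strands, 8 crossings.
Compute on β:
Braid: s1^-1 s1^-1 s2 s1^-1 s2 s1^-1 s1^-1 s1^-1 on 3 strands, 8 crossings.
Writhe w = (#positive) - (#negative) = 2 - 6 = -4.
Computing the Kauffman bracket via state sum. There are 2^8 = 256 states.
Each crossing splits two ways (0=vertical, 1=horizontal). The state's weight is A^(#A-smoothings - #B-smoothings) * d^(loops - 1).
Tabulate the states by total A-exponent and number of loops L (A-exp: L × count):
  A^8: L=7 ×1
  A^6: L=6 ×8
  A^4: L=5 ×28
  A^2: L=4 ×55, L=6 ×1
  A^0: L=3 ×65, L=5 ×5
  A^-2: L=2 ×46, L=4 ×10
  A^-4: L=1 ×17, L=3 ×11
  A^-6: L=2 ×8
  A^-8: L=3 ×1
Each group contributes A^e * Σ count * d^(L-1):
Powers of d = -A^2 - A^-2: d^2 = A^4 + 2 + A^-4; d^3 = -A^6 - 3*A^2 - 3*A^-2 - A^-6; d^4 = A^8 + 4*A^4 + 6 + 4*A^-4 + A^-8; d^5 = -A^10 - 5*A^6 - 10*A^2 - 10*A^-2 - 5*A^-6 - A^-10; d^6 = A^12 + 6*A^8 + 15*A^4 + 20 + 15*A^-4 + 6*A^-8 + A^-12.
  A^8 * (d^6) = A^20 + 6*A^16 + 15*A^12 + 20*A^8 + 15*A^4 + 6 + A^-4
  A^6 * (8*d^5) = -8*A^16 - 40*A^12 - 80*A^8 - 80*A^4 - 40 - 8*A^-4
  A^4 * (28*d^4) = 28*A^12 + 112*A^8 + 168*A^4 + 112 + 28*A^-4
  A^2 * (55*d^3 + d^5) = -A^12 - 60*A^8 - 175*A^4 - 175 - 60*A^-4 - A^-8
  A^0 * (65*d^2 + 5*d^4) = 5*A^8 + 85*A^4 + 160 + 85*A^-4 + 5*A^-8
  A^-2 * (46*d + 10*d^3) = -10*A^4 - 76 - 76*A^-4 - 10*A^-8
  A^-4 * (17 + 11*d^2) = 11 + 39*A^-4 + 11*A^-8
  A^-6 * (8*d) = -8*A^-4 - 8*A^-8
  A^-8 * (d^2) = A^-4 + 2*A^-8 + A^-12
Summing the groups: <K> = A^20 - 2*A^16 + 2*A^12 - 3*A^8 + 3*A^4 - 2 + 2*A^-4 - A^-8 + A^-12
Normalise by the writhe: (-A^3)^(-w) = (-A^3)^(4) = A^12, so f(A) = A^12 * <K> = A^32 - 2*A^28 + 2*A^24 - 3*A^20 + 3*A^16 - 2*A^12 + 2*A^8 - A^4 + 1.
Substitute A = t^(-1/4), i.e. A^e → t^(-e/4): V(t) = 1 - t^-1 + 2*t^-2 - 2*t^-3 + 3*t^-4 - 3*t^-5 + 2*t^-6 - 2*t^-7 + t^-8

Answer: 1 - t^-1 + 2*t^-2 - 2*t^-3 + 3*t^-4 - 3*t^-5 + 2*t^-6 - 2*t^-7 + t^-8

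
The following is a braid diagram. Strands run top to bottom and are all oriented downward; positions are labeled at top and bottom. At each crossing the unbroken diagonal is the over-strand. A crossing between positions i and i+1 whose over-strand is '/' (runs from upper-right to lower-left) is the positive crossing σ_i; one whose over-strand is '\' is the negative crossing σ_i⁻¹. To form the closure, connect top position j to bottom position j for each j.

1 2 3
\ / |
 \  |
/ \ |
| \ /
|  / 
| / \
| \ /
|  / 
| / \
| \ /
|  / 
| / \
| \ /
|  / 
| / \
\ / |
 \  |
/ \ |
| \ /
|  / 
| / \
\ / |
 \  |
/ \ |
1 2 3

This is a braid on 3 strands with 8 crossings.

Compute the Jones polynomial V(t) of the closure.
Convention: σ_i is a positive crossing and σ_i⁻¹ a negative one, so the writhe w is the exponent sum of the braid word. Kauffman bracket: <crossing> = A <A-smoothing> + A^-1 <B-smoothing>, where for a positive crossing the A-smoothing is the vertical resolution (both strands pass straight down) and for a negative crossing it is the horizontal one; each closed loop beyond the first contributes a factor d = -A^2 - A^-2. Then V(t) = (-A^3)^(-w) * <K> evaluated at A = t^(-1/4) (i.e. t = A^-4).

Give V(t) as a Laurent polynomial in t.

-t^6 + 2*t^5 - 3*t^4 + 4*t^3 - 4*t^2 + 4*t - 2 + 2*t^-1 - t^-2

Derivation:
Reading the diagram top to bottom ('/'-over between positions i,i+1 = s_i, '\'-over = s_i^-1): braid word = s1^-1 s2 s2 s2 s2 s1^-1 s2 s1^-1.
Braid: s1^-1 s2 s2 s2 s2 s1^-1 s2 s1^-1 on 3 strands, 8 crossings.
Writhe w = (#positive) - (#negative) = 5 - 3 = 2.
Computing the Kauffman bracket via state sum. There are 2^8 = 256 states.
Each crossing splits two ways (0=vertical, 1=horizontal). The state's weight is A^(#A-smoothings - #B-smoothings) * d^(loops - 1).
Tabulate the states by total A-exponent and number of loops L (A-exp: L × count):
  A^8: L=4 ×1
  A^6: L=3 ×8
  A^4: L=2 ×22, L=4 ×6
  A^2: L=1 ×23, L=3 ×29, L=5 ×4
  A^0: L=2 ×47, L=4 ×22, L=6 ×1
  A^-2: L=3 ×48, L=5 ×8
  A^-4: L=4 ×27, L=6 ×1
  A^-6: L=5 ×8
  A^-8: L=6 ×1
Each group contributes A^e * Σ count * d^(L-1):
Powers of d = -A^2 - A^-2: d^2 = A^4 + 2 + A^-4; d^3 = -A^6 - 3*A^2 - 3*A^-2 - A^-6; d^4 = A^8 + 4*A^4 + 6 + 4*A^-4 + A^-8; d^5 = -A^10 - 5*A^6 - 10*A^2 - 10*A^-2 - 5*A^-6 - A^-10.
  A^8 * (d^3) = -A^14 - 3*A^10 - 3*A^6 - A^2
  A^6 * (8*d^2) = 8*A^10 + 16*A^6 + 8*A^2
  A^4 * (22*d + 6*d^3) = -6*A^10 - 40*A^6 - 40*A^2 - 6*A^-2
  A^2 * (23 + 29*d^2 + 4*d^4) = 4*A^10 + 45*A^6 + 105*A^2 + 45*A^-2 + 4*A^-6
  A^0 * (47*d + 22*d^3 + d^5) = -A^10 - 27*A^6 - 123*A^2 - 123*A^-2 - 27*A^-6 - A^-10
  A^-2 * (48*d^2 + 8*d^4) = 8*A^6 + 80*A^2 + 144*A^-2 + 80*A^-6 + 8*A^-10
  A^-4 * (27*d^3 + d^5) = -A^6 - 32*A^2 - 91*A^-2 - 91*A^-6 - 32*A^-10 - A^-14
  A^-6 * (8*d^4) = 8*A^2 + 32*A^-2 + 48*A^-6 + 32*A^-10 + 8*A^-14
  A^-8 * (d^5) = -A^2 - 5*A^-2 - 10*A^-6 - 10*A^-10 - 5*A^-14 - A^-18
Summing the groups: <K> = -A^14 + 2*A^10 - 2*A^6 + 4*A^2 - 4*A^-2 + 4*A^-6 - 3*A^-10 + 2*A^-14 - A^-18
Normalise by the writhe: (-A^3)^(-w) = (-A^3)^(-2) = A^-6, so f(A) = A^-6 * <K> = -A^8 + 2*A^4 - 2 + 4*A^-4 - 4*A^-8 + 4*A^-12 - 3*A^-16 + 2*A^-20 - A^-24.
Substitute A = t^(-1/4), i.e. A^e → t^(-e/4): V(t) = -t^6 + 2*t^5 - 3*t^4 + 4*t^3 - 4*t^2 + 4*t - 2 + 2*t^-1 - t^-2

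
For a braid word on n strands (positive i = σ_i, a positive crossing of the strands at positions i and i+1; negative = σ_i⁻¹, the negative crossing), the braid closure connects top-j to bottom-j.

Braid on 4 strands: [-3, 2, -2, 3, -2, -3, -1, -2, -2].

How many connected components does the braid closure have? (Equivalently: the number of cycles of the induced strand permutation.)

Track the strand permutation on 4 strands, starting from identity.
  step 1: s3^-1 swaps positions 3,4 -> [1 2 4 3]
  step 2: s2 swaps positions 2,3 -> [1 4 2 3]
  step 3: s2^-1 swaps positions 2,3 -> [1 2 4 3]
  step 4: s3 swaps positions 3,4 -> [1 2 3 4]
  step 5: s2^-1 swaps positions 2,3 -> [1 3 2 4]
  step 6: s3^-1 swaps positions 3,4 -> [1 3 4 2]
  step 7: s1^-1 swaps positions 1,2 -> [3 1 4 2]
  step 8: s2^-1 swaps positions 2,3 -> [3 4 1 2]
  step 9: s2^-1 swaps positions 2,3 -> [3 1 4 2]
Final permutation (position -> original strand): [3 1 4 2]
Closure components = cycle count of this permutation = 1.

Answer: 1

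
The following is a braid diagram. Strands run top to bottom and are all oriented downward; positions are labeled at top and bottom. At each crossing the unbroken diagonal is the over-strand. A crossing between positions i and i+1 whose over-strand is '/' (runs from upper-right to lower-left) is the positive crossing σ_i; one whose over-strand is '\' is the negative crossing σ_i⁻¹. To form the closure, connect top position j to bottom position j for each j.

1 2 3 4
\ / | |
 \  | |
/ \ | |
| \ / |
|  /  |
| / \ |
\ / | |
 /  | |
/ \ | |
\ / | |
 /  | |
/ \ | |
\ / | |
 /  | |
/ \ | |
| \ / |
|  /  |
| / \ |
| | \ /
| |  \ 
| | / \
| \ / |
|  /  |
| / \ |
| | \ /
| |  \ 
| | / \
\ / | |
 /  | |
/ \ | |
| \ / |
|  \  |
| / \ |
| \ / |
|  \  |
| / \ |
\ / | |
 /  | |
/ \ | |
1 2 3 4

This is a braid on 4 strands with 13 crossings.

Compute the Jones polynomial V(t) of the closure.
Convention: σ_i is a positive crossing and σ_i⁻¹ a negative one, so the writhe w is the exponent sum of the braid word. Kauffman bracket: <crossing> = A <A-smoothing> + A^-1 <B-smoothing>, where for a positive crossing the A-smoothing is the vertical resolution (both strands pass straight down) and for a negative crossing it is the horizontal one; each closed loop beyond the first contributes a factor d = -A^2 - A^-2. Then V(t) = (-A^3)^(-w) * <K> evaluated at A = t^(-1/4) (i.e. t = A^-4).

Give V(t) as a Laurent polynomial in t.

Reading the diagram top to bottom ('/'-over between positions i,i+1 = s_i, '\'-over = s_i^-1): braid word = s1^-1 s2 s1 s1 s1 s2 s3^-1 s2 s3^-1 s1 s2^-1 s2^-1 s1.
The presented braid s1^-1 s2 s1 s1 s1 s2 s3^-1 s2 s3^-1 s1 s2^-1 s2^-1 s1 on 4 strands reduces by inverse Markov moves (closure unchanged at each step):
  Deconjugate: the word is γ·β·γ⁻¹ with γ = s1^-1 s2 (prefix) and γ⁻¹ = s2^-1 s1 (suffix); strip both.
Reduced to β = s1 s1 s1 s2 s3^-1 s2 s3^-1 s1 s2^-1 on 4 strands, 9 crossings.
Compute on β:
Braid: s1 s1 s1 s2 s3^-1 s2 s3^-1 s1 s2^-1 on 4 strands, 9 crossings.
Writhe w = (#positive) - (#negative) = 6 - 3 = 3.
Enumerate smoothing states for the bracket polynomial. There are 2^9 = 512 states.
For each crossing: s=0 is the vertical smoothing, s=1 horizontal. Crossing k contributes A^(sign_k * (1 - 2*s_k)); loop factor d = -A^2 - A^-2.
Tabulate the states by total A-exponent and number of loops L (A-exp: L × count):
  A^9: L=3 ×1
  A^7: L=2 ×7, L=4 ×2
  A^5: L=1 ×12, L=3 ×24
  A^3: L=2 ×66, L=4 ×18
  A^1: L=1 ×35, L=3 ×84, L=5 ×7
  A^-1: L=2 ×73, L=4 ×52, L=6 ×1
  A^-3: L=3 ×68, L=5 ×16
  A^-5: L=4 ×34, L=6 ×2
  A^-7: L=5 ×9
  A^-9: L=6 ×1
Each group contributes A^e * Σ count * d^(L-1):
Powers of d = -A^2 - A^-2: d^2 = A^4 + 2 + A^-4; d^3 = -A^6 - 3*A^2 - 3*A^-2 - A^-6; d^4 = A^8 + 4*A^4 + 6 + 4*A^-4 + A^-8; d^5 = -A^10 - 5*A^6 - 10*A^2 - 10*A^-2 - 5*A^-6 - A^-10.
  A^9 * (d^2) = A^13 + 2*A^9 + A^5
  A^7 * (7*d + 2*d^3) = -2*A^13 - 13*A^9 - 13*A^5 - 2*A
  A^5 * (12 + 24*d^2) = 24*A^9 + 60*A^5 + 24*A
  A^3 * (66*d + 18*d^3) = -18*A^9 - 120*A^5 - 120*A - 18*A^-3
  A^1 * (35 + 84*d^2 + 7*d^4) = 7*A^9 + 112*A^5 + 245*A + 112*A^-3 + 7*A^-7
  A^-1 * (73*d + 52*d^3 + d^5) = -A^9 - 57*A^5 - 239*A - 239*A^-3 - 57*A^-7 - A^-11
  A^-3 * (68*d^2 + 16*d^4) = 16*A^5 + 132*A + 232*A^-3 + 132*A^-7 + 16*A^-11
  A^-5 * (34*d^3 + 2*d^5) = -2*A^5 - 44*A - 122*A^-3 - 122*A^-7 - 44*A^-11 - 2*A^-15
  A^-7 * (9*d^4) = 9*A + 36*A^-3 + 54*A^-7 + 36*A^-11 + 9*A^-15
  A^-9 * (d^5) = -A - 5*A^-3 - 10*A^-7 - 10*A^-11 - 5*A^-15 - A^-19
Summing the groups: <K> = -A^13 + A^9 - 3*A^5 + 4*A - 4*A^-3 + 4*A^-7 - 3*A^-11 + 2*A^-15 - A^-19
Normalise by the writhe: (-A^3)^(-w) = (-A^3)^(-3) = -A^-9, so f(A) = -A^-9 * <K> = A^4 - 1 + 3*A^-4 - 4*A^-8 + 4*A^-12 - 4*A^-16 + 3*A^-20 - 2*A^-24 + A^-28.
Substitute A = t^(-1/4), i.e. A^e → t^(-e/4): V(t) = t^7 - 2*t^6 + 3*t^5 - 4*t^4 + 4*t^3 - 4*t^2 + 3*t - 1 + t^-1

Answer: t^7 - 2*t^6 + 3*t^5 - 4*t^4 + 4*t^3 - 4*t^2 + 3*t - 1 + t^-1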